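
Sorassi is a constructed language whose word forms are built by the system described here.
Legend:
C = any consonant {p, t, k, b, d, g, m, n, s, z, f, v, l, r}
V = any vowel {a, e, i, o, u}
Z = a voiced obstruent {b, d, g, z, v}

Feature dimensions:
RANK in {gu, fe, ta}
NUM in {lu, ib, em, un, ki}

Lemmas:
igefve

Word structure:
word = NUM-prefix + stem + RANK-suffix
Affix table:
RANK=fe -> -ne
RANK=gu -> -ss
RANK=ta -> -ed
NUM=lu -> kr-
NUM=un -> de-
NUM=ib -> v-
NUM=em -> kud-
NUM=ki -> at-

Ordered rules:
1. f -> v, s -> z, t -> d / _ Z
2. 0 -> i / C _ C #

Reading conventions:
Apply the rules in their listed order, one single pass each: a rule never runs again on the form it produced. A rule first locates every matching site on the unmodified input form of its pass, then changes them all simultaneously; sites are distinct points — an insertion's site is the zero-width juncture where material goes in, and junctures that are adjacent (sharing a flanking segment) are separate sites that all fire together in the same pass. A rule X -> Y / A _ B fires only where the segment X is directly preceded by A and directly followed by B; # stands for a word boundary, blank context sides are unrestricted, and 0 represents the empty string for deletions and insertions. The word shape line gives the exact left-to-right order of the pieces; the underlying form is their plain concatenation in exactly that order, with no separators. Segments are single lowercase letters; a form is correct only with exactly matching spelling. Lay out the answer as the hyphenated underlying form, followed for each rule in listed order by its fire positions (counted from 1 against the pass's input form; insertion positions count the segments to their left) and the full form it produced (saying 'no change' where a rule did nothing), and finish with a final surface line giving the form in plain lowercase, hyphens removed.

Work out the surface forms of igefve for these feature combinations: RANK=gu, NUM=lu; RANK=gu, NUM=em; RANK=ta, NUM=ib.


cell RANK=gu, NUM=lu:
underlying: kr-igefve-ss
1. f -> v, s -> z, t -> d / _ Z: fires at position(s) 6: krigevvess
2. 0 -> i / C _ C #: inserts after position(s) 9: krigevvesis
surface: krigevvesis

cell RANK=gu, NUM=em:
underlying: kud-igefve-ss
1. f -> v, s -> z, t -> d / _ Z: fires at position(s) 7: kudigevvess
2. 0 -> i / C _ C #: inserts after position(s) 10: kudigevvesis
surface: kudigevvesis

cell RANK=ta, NUM=ib:
underlying: v-igefve-ed
1. f -> v, s -> z, t -> d / _ Z: fires at position(s) 5: vigevveed
2. 0 -> i / C _ C #: no change
surface: vigevveed


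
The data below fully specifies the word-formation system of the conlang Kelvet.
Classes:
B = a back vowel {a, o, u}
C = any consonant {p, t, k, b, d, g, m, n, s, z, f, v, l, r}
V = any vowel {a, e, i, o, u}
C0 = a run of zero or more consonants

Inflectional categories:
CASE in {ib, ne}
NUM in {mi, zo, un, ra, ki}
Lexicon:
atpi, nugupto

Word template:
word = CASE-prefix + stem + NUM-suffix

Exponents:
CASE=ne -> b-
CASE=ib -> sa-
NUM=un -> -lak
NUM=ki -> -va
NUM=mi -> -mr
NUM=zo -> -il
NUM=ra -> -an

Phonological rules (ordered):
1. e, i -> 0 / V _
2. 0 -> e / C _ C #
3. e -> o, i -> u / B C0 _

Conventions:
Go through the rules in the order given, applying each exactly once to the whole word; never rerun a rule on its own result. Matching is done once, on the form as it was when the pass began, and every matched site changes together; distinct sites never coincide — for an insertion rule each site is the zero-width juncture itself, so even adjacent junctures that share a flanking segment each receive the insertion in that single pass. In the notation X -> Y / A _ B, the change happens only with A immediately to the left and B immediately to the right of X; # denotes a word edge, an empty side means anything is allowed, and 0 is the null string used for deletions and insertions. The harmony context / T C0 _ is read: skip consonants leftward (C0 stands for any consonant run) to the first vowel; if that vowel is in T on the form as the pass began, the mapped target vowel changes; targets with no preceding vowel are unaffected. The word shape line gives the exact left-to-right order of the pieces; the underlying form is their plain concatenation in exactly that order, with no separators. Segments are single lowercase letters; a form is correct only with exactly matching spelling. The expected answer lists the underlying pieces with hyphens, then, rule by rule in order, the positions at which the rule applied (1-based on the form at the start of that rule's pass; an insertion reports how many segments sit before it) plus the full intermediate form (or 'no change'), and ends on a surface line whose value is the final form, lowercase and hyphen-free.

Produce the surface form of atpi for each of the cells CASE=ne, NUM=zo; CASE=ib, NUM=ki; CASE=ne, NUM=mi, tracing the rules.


cell CASE=ne, NUM=zo:
underlying: b-atpi-il
1. e, i -> 0 / V _: fires at position(s) 6: batpil
2. 0 -> e / C _ C #: no change
3. e -> o, i -> u / B C0 _: fires at position(s) 5: batpul
surface: batpul

cell CASE=ib, NUM=ki:
underlying: sa-atpi-va
1. e, i -> 0 / V _: no change
2. 0 -> e / C _ C #: no change
3. e -> o, i -> u / B C0 _: fires at position(s) 6: saatpuva
surface: saatpuva

cell CASE=ne, NUM=mi:
underlying: b-atpi-mr
1. e, i -> 0 / V _: no change
2. 0 -> e / C _ C #: inserts after position(s) 6: batpimer
3. e -> o, i -> u / B C0 _: fires at position(s) 5: batpumer
surface: batpumer


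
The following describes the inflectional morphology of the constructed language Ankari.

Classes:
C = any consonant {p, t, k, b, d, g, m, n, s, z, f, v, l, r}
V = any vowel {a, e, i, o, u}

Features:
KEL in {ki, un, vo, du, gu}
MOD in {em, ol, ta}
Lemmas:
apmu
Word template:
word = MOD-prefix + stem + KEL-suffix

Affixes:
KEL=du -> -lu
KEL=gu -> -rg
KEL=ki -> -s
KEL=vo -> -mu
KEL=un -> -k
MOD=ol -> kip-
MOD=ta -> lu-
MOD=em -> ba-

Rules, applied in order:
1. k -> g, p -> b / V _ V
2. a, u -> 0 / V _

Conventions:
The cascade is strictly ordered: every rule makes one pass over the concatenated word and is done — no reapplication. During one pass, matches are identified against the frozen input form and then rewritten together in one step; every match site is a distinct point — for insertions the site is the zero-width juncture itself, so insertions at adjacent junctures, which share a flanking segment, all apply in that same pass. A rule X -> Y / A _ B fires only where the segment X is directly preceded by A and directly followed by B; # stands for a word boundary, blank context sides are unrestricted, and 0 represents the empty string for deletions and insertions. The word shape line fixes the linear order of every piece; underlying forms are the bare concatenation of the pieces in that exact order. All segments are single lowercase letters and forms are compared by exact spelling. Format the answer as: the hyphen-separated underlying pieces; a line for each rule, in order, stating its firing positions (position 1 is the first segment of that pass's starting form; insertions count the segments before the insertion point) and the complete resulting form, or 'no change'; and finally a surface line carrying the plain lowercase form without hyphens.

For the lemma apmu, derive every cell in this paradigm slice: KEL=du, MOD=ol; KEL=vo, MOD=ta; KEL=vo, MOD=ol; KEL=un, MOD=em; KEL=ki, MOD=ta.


cell KEL=du, MOD=ol:
underlying: kip-apmu-lu
1. k -> g, p -> b / V _ V: fires at position(s) 3: kibapmulu
2. a, u -> 0 / V _: no change
surface: kibapmulu

cell KEL=vo, MOD=ta:
underlying: lu-apmu-mu
1. k -> g, p -> b / V _ V: no change
2. a, u -> 0 / V _: fires at position(s) 3: lupmumu
surface: lupmumu

cell KEL=vo, MOD=ol:
underlying: kip-apmu-mu
1. k -> g, p -> b / V _ V: fires at position(s) 3: kibapmumu
2. a, u -> 0 / V _: no change
surface: kibapmumu

cell KEL=un, MOD=em:
underlying: ba-apmu-k
1. k -> g, p -> b / V _ V: no change
2. a, u -> 0 / V _: fires at position(s) 3: bapmuk
surface: bapmuk

cell KEL=ki, MOD=ta:
underlying: lu-apmu-s
1. k -> g, p -> b / V _ V: no change
2. a, u -> 0 / V _: fires at position(s) 3: lupmus
surface: lupmus


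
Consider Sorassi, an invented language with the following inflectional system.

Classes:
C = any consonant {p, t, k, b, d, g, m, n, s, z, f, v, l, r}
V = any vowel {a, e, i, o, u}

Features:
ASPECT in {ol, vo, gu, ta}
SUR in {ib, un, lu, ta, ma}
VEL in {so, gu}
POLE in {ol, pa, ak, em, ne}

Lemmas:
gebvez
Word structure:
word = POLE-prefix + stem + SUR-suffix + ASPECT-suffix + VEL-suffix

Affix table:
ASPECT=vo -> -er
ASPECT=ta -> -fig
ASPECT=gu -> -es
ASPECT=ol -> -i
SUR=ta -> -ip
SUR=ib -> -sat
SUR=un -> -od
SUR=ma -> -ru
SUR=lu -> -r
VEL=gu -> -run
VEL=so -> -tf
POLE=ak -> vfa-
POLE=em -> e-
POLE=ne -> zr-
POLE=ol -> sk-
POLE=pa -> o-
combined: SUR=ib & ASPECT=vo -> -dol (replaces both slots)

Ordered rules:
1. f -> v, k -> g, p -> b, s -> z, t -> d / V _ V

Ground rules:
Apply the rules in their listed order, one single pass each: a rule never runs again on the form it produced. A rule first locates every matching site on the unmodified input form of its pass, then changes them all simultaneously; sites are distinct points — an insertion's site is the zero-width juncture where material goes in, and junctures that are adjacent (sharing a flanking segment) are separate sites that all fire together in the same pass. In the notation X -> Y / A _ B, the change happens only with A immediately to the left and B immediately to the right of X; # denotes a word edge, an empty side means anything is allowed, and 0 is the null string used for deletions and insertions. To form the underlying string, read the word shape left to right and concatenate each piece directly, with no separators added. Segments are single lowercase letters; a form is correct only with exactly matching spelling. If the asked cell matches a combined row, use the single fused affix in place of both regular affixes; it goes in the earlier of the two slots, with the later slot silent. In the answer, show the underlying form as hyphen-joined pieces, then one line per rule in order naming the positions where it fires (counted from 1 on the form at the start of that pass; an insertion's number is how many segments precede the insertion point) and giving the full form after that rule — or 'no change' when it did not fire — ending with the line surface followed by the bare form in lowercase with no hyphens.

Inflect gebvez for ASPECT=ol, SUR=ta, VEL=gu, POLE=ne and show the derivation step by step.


underlying: zr-gebvez-ip-i-run
1. f -> v, k -> g, p -> b, s -> z, t -> d / V _ V: fires at position(s) 10: zrgebvezibirun
surface: zrgebvezibirun


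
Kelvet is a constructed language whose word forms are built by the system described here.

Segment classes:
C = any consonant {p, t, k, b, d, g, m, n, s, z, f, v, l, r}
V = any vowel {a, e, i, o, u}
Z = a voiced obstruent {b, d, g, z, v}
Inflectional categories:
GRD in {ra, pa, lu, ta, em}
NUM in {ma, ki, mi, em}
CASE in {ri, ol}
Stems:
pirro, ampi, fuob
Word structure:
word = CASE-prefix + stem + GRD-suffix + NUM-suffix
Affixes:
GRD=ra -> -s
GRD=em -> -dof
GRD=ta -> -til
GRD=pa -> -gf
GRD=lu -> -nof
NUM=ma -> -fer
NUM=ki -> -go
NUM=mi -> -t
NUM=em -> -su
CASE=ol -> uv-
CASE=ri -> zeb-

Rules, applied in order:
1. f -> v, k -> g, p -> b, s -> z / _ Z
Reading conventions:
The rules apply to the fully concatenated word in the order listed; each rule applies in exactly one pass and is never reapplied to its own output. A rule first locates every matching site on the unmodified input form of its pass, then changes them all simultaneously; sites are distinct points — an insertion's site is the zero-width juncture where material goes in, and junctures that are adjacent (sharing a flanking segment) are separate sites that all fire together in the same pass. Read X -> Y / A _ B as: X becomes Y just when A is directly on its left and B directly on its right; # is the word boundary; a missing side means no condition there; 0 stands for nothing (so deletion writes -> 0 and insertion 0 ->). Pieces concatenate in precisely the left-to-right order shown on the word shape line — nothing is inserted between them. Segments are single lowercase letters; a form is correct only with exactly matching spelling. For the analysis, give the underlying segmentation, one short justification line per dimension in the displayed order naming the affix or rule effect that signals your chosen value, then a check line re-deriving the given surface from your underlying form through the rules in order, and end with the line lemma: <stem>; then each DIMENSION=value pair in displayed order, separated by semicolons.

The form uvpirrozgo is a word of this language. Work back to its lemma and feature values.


underlying: uv-pirro-s-go
GRD=ra - signalled by the affix -s
NUM=ki - signalled by the affix -go
CASE=ol - signalled by the affix uv-
check: uvpirrosgo -> uvpirrozgo
lemma: pirro; GRD=ra; NUM=ki; CASE=ol


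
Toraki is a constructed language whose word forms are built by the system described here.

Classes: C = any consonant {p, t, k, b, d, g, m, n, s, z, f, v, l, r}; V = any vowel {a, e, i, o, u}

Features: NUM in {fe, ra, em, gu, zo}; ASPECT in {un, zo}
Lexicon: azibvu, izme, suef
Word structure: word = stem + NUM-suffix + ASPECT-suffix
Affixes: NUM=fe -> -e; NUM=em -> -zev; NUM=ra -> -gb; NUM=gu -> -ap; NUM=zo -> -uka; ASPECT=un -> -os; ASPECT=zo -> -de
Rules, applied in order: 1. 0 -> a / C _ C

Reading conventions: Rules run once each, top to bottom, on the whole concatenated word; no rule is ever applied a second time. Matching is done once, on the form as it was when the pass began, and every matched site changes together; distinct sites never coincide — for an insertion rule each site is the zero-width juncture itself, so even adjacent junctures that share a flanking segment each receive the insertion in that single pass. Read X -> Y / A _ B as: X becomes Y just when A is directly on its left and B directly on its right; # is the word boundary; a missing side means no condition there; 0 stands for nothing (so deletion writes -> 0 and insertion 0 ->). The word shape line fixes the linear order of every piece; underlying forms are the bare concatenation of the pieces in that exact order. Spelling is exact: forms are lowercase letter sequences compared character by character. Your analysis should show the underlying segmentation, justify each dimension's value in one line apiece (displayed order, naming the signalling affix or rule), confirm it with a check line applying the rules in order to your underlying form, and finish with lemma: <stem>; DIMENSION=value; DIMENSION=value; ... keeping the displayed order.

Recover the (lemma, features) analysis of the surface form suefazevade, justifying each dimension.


underlying: suef-zev-de
NUM=em - signalled by the affix -zev
ASPECT=zo - signalled by the affix -de
check: suefzevde -> suefazevade
lemma: suef; NUM=em; ASPECT=zo


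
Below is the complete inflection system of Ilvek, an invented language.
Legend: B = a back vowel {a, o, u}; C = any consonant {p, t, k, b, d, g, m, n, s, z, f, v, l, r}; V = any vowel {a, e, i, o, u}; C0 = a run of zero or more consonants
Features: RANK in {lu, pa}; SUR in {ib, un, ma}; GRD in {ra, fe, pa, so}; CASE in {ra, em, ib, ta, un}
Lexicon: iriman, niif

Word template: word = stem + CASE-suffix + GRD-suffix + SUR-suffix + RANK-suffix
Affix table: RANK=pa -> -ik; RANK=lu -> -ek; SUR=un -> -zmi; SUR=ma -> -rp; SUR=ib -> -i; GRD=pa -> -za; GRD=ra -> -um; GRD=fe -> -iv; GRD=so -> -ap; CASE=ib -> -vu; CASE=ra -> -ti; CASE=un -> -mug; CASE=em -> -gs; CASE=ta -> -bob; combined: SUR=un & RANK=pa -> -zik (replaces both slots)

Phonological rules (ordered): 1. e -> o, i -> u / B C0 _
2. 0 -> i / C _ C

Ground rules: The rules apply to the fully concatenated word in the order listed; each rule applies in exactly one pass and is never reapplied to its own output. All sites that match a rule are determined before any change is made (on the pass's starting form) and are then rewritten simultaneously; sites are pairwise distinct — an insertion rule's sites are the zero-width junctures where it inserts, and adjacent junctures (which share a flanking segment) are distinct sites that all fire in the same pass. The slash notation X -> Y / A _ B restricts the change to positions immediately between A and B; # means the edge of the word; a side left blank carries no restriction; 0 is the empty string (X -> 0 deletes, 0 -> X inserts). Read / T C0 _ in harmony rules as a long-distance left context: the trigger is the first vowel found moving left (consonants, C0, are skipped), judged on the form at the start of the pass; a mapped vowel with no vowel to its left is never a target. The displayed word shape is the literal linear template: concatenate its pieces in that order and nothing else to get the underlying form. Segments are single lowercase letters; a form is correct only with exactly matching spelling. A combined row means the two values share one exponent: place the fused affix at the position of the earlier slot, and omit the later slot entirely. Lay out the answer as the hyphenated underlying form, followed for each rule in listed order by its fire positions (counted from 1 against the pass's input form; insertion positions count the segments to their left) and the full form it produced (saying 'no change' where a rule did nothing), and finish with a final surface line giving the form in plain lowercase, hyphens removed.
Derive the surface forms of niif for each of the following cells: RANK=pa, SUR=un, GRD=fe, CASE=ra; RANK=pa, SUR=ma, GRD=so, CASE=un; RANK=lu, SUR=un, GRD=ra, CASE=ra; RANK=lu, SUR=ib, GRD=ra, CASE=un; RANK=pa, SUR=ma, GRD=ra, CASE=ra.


cell RANK=pa, SUR=un, GRD=fe, CASE=ra:
underlying: niif-ti-iv-zik
1. e -> o, i -> u / B C0 _: no change
2. 0 -> i / C _ C: inserts after position(s) 4, 8: niifitiivizik
surface: niifitiivizik

cell RANK=pa, SUR=ma, GRD=so, CASE=un:
underlying: niif-mug-ap-rp-ik
1. e -> o, i -> u / B C0 _: fires at position(s) 12: niifmugaprpuk
2. 0 -> i / C _ C: inserts after position(s) 4, 9, 10: niifimugapiripuk
surface: niifimugapiripuk

cell RANK=lu, SUR=un, GRD=ra, CASE=ra:
underlying: niif-ti-um-zmi-ek
1. e -> o, i -> u / B C0 _: fires at position(s) 11: niiftiumzmuek
2. 0 -> i / C _ C: inserts after position(s) 4, 8, 9: niifitiumizimuek
surface: niifitiumizimuek

cell RANK=lu, SUR=ib, GRD=ra, CASE=un:
underlying: niif-mug-um-i-ek
1. e -> o, i -> u / B C0 _: fires at position(s) 10: niifmugumuek
2. 0 -> i / C _ C: inserts after position(s) 4: niifimugumuek
surface: niifimugumuek

cell RANK=pa, SUR=ma, GRD=ra, CASE=ra:
underlying: niif-ti-um-rp-ik
1. e -> o, i -> u / B C0 _: fires at position(s) 11: niiftiumrpuk
2. 0 -> i / C _ C: inserts after position(s) 4, 8, 9: niifitiumiripuk
surface: niifitiumiripuk


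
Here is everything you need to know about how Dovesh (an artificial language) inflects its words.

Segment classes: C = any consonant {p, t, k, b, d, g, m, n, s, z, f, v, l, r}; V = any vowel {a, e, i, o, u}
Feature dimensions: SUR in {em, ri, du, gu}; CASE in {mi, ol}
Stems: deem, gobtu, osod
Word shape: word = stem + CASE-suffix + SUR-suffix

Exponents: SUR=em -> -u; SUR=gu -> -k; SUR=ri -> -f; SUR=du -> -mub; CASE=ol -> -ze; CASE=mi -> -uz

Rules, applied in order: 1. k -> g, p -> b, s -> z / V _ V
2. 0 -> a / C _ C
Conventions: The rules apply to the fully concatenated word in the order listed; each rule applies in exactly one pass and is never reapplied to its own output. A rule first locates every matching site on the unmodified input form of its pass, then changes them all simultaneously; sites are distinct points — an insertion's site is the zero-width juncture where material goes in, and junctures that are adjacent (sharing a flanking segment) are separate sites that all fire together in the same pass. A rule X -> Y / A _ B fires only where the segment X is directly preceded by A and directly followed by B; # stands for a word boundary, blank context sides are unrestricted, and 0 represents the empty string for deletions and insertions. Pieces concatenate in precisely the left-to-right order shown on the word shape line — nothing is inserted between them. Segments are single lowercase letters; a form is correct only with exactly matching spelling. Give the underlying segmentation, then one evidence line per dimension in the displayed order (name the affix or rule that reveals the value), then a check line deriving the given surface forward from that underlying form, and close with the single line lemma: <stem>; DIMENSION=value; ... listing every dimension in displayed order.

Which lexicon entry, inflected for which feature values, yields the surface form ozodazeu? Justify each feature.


underlying: osod-ze-u
SUR=em - signalled by the affix -u
CASE=ol - signalled by the affix -ze
check: osodzeu -> ozodzeu -> ozodazeu
lemma: osod; SUR=em; CASE=ol


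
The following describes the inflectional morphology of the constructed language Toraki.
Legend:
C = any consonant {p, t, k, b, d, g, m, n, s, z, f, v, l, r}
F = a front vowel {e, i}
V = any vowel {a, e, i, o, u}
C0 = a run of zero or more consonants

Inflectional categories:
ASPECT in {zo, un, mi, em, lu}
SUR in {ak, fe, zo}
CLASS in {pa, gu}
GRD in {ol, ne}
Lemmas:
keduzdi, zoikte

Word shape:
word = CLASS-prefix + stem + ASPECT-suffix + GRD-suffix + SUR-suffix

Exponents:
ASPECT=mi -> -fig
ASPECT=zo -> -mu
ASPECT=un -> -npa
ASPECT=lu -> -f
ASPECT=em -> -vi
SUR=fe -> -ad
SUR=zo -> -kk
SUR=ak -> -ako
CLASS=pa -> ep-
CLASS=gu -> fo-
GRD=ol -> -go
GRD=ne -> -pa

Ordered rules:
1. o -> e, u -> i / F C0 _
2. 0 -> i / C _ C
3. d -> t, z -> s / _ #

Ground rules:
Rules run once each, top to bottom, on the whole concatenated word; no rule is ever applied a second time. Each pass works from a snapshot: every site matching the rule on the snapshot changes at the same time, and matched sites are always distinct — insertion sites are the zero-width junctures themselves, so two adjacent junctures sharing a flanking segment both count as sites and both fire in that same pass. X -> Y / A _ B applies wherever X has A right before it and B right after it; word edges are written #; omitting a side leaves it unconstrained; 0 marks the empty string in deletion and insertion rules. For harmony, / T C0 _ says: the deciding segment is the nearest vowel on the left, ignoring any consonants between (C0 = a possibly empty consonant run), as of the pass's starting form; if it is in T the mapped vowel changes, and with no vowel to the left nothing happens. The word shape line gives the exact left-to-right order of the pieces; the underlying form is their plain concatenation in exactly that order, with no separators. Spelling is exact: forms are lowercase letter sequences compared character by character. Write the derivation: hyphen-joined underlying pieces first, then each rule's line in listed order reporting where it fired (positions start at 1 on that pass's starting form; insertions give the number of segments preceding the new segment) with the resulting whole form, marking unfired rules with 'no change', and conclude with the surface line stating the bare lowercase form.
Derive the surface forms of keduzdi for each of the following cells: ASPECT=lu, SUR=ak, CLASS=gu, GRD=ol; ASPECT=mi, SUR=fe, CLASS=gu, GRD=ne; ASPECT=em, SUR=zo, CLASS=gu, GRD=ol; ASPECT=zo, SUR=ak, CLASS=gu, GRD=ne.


cell ASPECT=lu, SUR=ak, CLASS=gu, GRD=ol:
underlying: fo-keduzdi-f-go-ako
1. o -> e, u -> i / F C0 _: fires at position(s) 6, 12: fokedizdifgeako
2. 0 -> i / C _ C: inserts after position(s) 7, 10: fokedizidifigeako
3. d -> t, z -> s / _ #: no change
surface: fokedizidifigeako

cell ASPECT=mi, SUR=fe, CLASS=gu, GRD=ne:
underlying: fo-keduzdi-fig-pa-ad
1. o -> e, u -> i / F C0 _: fires at position(s) 6: fokedizdifigpaad
2. 0 -> i / C _ C: inserts after position(s) 7, 12: fokedizidifigipaad
3. d -> t, z -> s / _ #: fires at position(s) 18: fokedizidifigipaat
surface: fokedizidifigipaat

cell ASPECT=em, SUR=zo, CLASS=gu, GRD=ol:
underlying: fo-keduzdi-vi-go-kk
1. o -> e, u -> i / F C0 _: fires at position(s) 6, 13: fokedizdivigekk
2. 0 -> i / C _ C: inserts after position(s) 7, 14: fokedizidivigekik
3. d -> t, z -> s / _ #: no change
surface: fokedizidivigekik

cell ASPECT=zo, SUR=ak, CLASS=gu, GRD=ne:
underlying: fo-keduzdi-mu-pa-ako
1. o -> e, u -> i / F C0 _: fires at position(s) 6, 11: fokedizdimipaako
2. 0 -> i / C _ C: inserts after position(s) 7: fokedizidimipaako
3. d -> t, z -> s / _ #: no change
surface: fokedizidimipaako


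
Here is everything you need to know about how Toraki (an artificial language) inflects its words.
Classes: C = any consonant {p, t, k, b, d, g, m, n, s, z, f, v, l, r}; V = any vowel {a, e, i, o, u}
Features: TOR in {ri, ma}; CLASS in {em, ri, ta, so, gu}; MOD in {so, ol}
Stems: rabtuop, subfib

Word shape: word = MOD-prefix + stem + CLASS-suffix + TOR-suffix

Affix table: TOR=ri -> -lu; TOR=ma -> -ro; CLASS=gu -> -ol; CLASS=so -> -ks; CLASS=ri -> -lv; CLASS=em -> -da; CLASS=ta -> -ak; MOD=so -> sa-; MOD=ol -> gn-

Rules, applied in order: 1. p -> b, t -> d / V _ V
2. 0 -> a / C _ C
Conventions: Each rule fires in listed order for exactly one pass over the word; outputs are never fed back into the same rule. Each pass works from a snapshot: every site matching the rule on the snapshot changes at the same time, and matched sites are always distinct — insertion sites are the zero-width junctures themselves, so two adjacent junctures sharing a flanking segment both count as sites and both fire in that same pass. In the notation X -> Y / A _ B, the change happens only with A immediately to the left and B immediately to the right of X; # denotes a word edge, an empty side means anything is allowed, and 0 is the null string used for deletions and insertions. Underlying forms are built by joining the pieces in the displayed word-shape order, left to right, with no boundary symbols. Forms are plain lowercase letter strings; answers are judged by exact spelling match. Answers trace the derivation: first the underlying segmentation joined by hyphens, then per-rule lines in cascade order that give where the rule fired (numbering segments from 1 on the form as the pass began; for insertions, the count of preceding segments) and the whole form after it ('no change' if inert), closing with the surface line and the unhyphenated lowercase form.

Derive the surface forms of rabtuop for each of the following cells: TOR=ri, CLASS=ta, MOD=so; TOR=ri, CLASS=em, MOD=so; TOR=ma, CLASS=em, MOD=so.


cell TOR=ri, CLASS=ta, MOD=so:
underlying: sa-rabtuop-ak-lu
1. p -> b, t -> d / V _ V: fires at position(s) 9: sarabtuobaklu
2. 0 -> a / C _ C: inserts after position(s) 5, 11: sarabatuobakalu
surface: sarabatuobakalu

cell TOR=ri, CLASS=em, MOD=so:
underlying: sa-rabtuop-da-lu
1. p -> b, t -> d / V _ V: no change
2. 0 -> a / C _ C: inserts after position(s) 5, 9: sarabatuopadalu
surface: sarabatuopadalu

cell TOR=ma, CLASS=em, MOD=so:
underlying: sa-rabtuop-da-ro
1. p -> b, t -> d / V _ V: no change
2. 0 -> a / C _ C: inserts after position(s) 5, 9: sarabatuopadaro
surface: sarabatuopadaro


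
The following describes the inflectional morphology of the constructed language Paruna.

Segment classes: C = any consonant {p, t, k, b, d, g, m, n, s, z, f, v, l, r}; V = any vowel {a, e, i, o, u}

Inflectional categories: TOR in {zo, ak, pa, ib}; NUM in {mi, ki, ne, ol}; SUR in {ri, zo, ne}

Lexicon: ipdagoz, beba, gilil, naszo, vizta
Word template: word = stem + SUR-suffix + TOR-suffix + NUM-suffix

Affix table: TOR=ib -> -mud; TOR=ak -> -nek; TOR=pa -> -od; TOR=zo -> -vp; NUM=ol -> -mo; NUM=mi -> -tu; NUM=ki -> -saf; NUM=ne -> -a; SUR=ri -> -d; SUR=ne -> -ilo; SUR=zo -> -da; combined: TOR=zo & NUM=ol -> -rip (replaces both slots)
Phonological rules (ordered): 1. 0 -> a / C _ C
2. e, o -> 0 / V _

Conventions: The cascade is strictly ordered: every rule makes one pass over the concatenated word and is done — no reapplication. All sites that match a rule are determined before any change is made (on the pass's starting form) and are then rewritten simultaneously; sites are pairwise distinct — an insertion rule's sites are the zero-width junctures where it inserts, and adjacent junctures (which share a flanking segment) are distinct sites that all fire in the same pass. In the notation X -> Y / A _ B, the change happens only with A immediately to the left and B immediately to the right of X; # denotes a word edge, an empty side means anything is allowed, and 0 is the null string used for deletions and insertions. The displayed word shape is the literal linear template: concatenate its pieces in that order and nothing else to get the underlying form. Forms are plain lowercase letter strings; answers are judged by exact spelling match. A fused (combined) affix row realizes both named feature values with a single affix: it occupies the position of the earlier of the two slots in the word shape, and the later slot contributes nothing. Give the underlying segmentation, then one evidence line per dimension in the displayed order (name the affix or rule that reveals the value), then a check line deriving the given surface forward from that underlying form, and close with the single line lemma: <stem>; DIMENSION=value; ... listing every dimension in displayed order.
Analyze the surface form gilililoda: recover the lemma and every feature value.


underlying: gilil-ilo-od-a
TOR=pa - signalled by the affix -od
NUM=ne - signalled by the affix -a
SUR=ne - signalled by the affix -ilo
check: gilililooda -> gilililooda -> gilililoda
lemma: gilil; TOR=pa; NUM=ne; SUR=ne


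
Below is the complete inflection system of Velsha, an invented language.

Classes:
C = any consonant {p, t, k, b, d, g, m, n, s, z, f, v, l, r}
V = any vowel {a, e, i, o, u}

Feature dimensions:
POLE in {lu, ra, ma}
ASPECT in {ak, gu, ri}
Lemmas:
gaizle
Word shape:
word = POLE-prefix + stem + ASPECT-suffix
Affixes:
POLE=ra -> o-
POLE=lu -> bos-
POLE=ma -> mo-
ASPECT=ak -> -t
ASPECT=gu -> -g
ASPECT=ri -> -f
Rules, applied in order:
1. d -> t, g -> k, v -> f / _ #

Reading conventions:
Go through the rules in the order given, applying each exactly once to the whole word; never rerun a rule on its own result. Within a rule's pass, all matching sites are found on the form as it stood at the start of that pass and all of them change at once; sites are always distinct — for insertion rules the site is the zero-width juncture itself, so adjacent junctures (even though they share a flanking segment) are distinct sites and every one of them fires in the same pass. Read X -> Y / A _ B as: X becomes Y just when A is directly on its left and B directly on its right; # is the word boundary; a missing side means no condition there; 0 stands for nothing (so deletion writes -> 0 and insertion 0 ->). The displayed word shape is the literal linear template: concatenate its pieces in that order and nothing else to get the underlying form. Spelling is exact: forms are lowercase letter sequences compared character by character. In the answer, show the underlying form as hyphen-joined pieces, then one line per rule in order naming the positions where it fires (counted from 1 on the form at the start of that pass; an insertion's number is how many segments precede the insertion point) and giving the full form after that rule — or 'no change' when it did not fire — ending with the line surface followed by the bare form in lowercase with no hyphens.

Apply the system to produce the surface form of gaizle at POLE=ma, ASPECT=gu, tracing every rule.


underlying: mo-gaizle-g
1. d -> t, g -> k, v -> f / _ #: fires at position(s) 9: mogaizlek
surface: mogaizlek


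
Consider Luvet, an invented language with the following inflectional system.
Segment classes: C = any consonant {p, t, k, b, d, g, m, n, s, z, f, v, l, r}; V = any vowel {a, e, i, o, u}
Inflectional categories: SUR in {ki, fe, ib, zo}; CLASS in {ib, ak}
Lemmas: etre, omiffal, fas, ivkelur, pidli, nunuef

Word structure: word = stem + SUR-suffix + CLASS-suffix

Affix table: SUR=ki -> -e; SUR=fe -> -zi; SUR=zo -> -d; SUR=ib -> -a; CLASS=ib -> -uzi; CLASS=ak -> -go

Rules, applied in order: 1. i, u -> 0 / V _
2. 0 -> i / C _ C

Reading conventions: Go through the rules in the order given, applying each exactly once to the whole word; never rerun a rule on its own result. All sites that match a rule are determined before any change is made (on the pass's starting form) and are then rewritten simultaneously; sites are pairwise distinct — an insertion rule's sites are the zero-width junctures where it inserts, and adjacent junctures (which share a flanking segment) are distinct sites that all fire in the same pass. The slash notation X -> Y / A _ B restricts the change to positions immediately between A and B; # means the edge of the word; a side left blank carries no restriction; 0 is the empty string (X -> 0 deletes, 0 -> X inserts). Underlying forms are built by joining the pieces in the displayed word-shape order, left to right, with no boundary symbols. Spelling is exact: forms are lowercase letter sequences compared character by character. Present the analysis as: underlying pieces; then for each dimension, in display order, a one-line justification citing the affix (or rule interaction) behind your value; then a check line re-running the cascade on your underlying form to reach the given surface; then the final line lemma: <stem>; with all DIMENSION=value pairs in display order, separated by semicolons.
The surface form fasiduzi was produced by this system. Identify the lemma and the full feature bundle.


underlying: fas-d-uzi
SUR=zo - signalled by the affix -d
CLASS=ib - signalled by the affix -uzi
check: fasduzi -> fasduzi -> fasiduzi
lemma: fas; SUR=zo; CLASS=ib


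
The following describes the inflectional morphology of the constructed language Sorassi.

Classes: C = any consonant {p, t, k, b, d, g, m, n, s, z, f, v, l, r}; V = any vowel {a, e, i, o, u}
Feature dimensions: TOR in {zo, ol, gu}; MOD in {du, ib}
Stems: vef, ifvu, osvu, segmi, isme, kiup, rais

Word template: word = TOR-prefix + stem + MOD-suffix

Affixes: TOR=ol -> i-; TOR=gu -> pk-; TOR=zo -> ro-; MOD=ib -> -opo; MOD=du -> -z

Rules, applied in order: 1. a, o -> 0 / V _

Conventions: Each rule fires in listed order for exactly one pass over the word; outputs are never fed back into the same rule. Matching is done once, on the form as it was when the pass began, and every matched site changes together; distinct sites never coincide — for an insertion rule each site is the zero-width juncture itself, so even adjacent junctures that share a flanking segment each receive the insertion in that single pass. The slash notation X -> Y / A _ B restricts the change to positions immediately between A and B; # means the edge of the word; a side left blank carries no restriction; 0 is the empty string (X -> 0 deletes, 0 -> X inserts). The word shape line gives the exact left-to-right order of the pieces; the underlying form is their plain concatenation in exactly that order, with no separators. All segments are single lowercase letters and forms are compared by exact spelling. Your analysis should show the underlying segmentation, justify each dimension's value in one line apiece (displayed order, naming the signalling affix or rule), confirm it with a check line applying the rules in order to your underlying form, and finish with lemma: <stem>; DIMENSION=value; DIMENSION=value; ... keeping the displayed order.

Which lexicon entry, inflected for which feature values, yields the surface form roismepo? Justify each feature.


underlying: ro-isme-opo
TOR=zo - signalled by the affix ro-
MOD=ib - signalled by the affix -opo
check: roismeopo -> roismepo
lemma: isme; TOR=zo; MOD=ib


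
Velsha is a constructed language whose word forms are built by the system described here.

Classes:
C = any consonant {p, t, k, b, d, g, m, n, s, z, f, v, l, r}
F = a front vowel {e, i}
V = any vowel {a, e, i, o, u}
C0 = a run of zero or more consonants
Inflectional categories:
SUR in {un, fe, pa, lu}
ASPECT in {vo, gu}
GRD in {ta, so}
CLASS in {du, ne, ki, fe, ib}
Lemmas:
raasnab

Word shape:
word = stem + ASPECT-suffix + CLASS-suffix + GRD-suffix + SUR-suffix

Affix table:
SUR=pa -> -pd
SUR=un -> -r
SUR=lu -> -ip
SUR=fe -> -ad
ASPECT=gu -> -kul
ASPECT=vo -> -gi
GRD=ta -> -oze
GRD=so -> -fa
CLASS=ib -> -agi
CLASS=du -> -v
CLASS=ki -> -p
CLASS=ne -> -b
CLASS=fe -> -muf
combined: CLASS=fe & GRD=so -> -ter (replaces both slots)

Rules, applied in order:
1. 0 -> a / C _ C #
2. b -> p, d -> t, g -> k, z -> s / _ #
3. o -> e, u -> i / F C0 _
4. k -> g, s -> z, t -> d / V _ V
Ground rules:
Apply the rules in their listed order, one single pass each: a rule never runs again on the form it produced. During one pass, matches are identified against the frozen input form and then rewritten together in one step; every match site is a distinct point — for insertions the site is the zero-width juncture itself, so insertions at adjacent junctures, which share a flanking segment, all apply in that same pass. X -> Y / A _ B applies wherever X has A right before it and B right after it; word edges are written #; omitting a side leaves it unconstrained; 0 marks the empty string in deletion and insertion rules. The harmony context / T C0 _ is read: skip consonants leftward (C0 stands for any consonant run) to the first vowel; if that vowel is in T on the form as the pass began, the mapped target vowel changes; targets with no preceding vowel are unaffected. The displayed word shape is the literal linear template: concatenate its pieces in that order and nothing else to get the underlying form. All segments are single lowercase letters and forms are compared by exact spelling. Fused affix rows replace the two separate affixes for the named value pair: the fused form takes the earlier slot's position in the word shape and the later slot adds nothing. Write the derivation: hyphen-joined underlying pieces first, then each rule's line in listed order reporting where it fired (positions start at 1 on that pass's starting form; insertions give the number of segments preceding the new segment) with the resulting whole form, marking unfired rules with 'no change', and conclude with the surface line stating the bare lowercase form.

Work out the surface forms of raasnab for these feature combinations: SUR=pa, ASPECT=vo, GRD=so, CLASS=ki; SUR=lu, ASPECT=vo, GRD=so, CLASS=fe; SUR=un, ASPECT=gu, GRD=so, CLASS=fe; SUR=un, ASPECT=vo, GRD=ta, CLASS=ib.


cell SUR=pa, ASPECT=vo, GRD=so, CLASS=ki:
underlying: raasnab-gi-p-fa-pd
1. 0 -> a / C _ C #: inserts after position(s) 13: raasnabgipfapad
2. b -> p, d -> t, g -> k, z -> s / _ #: fires at position(s) 15: raasnabgipfapat
3. o -> e, u -> i / F C0 _: no change
4. k -> g, s -> z, t -> d / V _ V: no change
surface: raasnabgipfapat

cell SUR=lu, ASPECT=vo, GRD=so, CLASS=fe:
underlying: raasnab-gi-ter-ip
1. 0 -> a / C _ C #: no change
2. b -> p, d -> t, g -> k, z -> s / _ #: no change
3. o -> e, u -> i / F C0 _: no change
4. k -> g, s -> z, t -> d / V _ V: fires at position(s) 10: raasnabgiderip
surface: raasnabgiderip

cell SUR=un, ASPECT=gu, GRD=so, CLASS=fe:
underlying: raasnab-kul-ter-r
1. 0 -> a / C _ C #: inserts after position(s) 13: raasnabkulterar
2. b -> p, d -> t, g -> k, z -> s / _ #: no change
3. o -> e, u -> i / F C0 _: no change
4. k -> g, s -> z, t -> d / V _ V: no change
surface: raasnabkulterar

cell SUR=un, ASPECT=vo, GRD=ta, CLASS=ib:
underlying: raasnab-gi-agi-oze-r
1. 0 -> a / C _ C #: no change
2. b -> p, d -> t, g -> k, z -> s / _ #: no change
3. o -> e, u -> i / F C0 _: fires at position(s) 13: raasnabgiagiezer
4. k -> g, s -> z, t -> d / V _ V: no change
surface: raasnabgiagiezer


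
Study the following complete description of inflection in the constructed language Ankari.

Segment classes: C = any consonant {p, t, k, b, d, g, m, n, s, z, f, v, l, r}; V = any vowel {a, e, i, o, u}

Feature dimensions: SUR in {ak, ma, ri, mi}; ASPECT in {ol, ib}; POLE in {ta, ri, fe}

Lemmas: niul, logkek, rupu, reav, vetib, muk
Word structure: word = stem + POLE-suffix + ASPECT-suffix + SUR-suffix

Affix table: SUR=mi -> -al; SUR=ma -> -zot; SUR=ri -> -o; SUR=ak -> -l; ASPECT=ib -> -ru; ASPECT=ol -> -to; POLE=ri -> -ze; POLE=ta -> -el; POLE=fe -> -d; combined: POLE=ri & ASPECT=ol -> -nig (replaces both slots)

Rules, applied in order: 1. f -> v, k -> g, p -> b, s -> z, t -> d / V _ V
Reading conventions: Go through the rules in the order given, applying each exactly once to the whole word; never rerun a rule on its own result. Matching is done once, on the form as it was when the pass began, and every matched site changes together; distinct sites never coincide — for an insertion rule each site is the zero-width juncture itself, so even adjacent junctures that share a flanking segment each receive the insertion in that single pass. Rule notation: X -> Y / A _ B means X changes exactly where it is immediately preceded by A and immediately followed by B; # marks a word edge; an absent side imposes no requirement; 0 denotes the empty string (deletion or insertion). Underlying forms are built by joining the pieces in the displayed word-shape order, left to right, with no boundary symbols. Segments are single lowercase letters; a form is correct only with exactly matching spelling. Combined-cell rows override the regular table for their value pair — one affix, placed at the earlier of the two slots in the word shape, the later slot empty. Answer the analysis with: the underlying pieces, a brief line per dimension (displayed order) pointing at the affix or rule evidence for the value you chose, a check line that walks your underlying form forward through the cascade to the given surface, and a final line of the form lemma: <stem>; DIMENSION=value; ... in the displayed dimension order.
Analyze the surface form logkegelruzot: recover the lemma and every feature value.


underlying: logkek-el-ru-zot
SUR=ma - signalled by the affix -zot
ASPECT=ib - signalled by the affix -ru
POLE=ta - signalled by the affix -el
check: logkekelruzot -> logkegelruzot
lemma: logkek; SUR=ma; ASPECT=ib; POLE=ta
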